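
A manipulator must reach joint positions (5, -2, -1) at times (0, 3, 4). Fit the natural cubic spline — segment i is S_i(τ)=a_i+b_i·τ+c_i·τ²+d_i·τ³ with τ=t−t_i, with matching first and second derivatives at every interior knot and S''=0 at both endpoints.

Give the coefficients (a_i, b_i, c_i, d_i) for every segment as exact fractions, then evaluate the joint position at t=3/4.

Δ: Δ0=-7/3, Δ1=1
row 1: diag=8, rhs=20; c'=1/8, d'=5/2
back: M1=5/2
M: M0=0, M1=5/2, M2=0
seg 0: a=5, c=M0/2=0, d=(M1−M0)/(6·3)=5/36, b=Δ0−h0·(2M0+M1)/6=-43/12
seg 1: a=-2, c=M1/2=5/4, d=(M2−M1)/(6·1)=-5/12, b=Δ1−h1·(2M1+M2)/6=1/6
t_q=3/4 → seg 0, τ=3/4; S=5+-43/12·τ+0·τ²+5/36·τ³=607/256

  seg 0: a=5 b=-43/12 c=0 d=5/36
  seg 1: a=-2 b=1/6 c=5/4 d=-5/12
S(3/4) = 607/256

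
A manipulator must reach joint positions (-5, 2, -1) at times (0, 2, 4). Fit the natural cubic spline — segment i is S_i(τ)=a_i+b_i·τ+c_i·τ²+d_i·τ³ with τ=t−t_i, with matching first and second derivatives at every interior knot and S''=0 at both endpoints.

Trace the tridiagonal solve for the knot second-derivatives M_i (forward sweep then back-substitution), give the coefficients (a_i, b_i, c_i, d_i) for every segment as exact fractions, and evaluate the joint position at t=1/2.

Δ: Δ0=7/2, Δ1=-3/2
row 1: diag=8, rhs=-30; c'=1/4, d'=-15/4
back: M1=-15/4
M: M0=0, M1=-15/4, M2=0
seg 0: a=-5, c=M0/2=0, d=(M1−M0)/(6·2)=-5/16, b=Δ0−h0·(2M0+M1)/6=19/4
seg 1: a=2, c=M1/2=-15/8, d=(M2−M1)/(6·2)=5/16, b=Δ1−h1·(2M1+M2)/6=1
t_q=1/2 → seg 0, τ=1/2; S=-5+19/4·τ+0·τ²+-5/16·τ³=-341/128

  seg 0: a=-5 b=19/4 c=0 d=-5/16
  seg 1: a=2 b=1 c=-15/8 d=5/16
S(1/2) = -341/128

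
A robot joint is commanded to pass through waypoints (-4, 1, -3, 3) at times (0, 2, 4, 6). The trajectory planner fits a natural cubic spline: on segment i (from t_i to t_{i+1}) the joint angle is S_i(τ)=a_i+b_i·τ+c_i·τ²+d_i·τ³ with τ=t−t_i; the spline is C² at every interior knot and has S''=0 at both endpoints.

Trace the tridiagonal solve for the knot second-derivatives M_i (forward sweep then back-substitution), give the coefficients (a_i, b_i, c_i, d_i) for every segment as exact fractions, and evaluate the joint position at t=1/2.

Δ: Δ0=5/2, Δ1=-2, Δ2=3
row 1: diag=8, rhs=-27; c'=1/4, d'=-27/8
row 2: denom=8−2·1/4=15/2; d'=(30−2·-27/8)/(15/2)=49/10
back: M2=49/10
back: M1=-27/8−1/4·49/10=-23/5
M: M0=0, M1=-23/5, M2=49/10, M3=0
seg 0: a=-4, c=M0/2=0, d=(M1−M0)/(6·2)=-23/60, b=Δ0−h0·(2M0+M1)/6=121/30
seg 1: a=1, c=M1/2=-23/10, d=(M2−M1)/(6·2)=19/24, b=Δ1−h1·(2M1+M2)/6=-17/30
seg 2: a=-3, c=M2/2=49/20, d=(M3−M2)/(6·2)=-49/120, b=Δ2−h2·(2M2+M3)/6=-4/15
t_q=1/2 → seg 0, τ=1/2; S=-4+121/30·τ+0·τ²+-23/60·τ³=-65/32

  seg 0: a=-4 b=121/30 c=0 d=-23/60
  seg 1: a=1 b=-17/30 c=-23/10 d=19/24
  seg 2: a=-3 b=-4/15 c=49/20 d=-49/120
S(1/2) = -65/32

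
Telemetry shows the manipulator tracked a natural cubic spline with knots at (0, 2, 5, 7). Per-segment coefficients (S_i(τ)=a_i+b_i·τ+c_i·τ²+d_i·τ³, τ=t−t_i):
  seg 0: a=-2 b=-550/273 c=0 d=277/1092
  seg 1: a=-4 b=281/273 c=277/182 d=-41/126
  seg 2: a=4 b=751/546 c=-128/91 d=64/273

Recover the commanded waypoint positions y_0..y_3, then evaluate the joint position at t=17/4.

y_0 = S_0(0) = a_0 = -2
y_1 = S_1(0) = a_1 = -4
y_2 = S_2(0) = a_2 = 4
y_3 = S_2(2) = 3
t_q=17/4 is in segment 1 (τ=9/4); S_1(τ)=26959/11648

y_0=-2 y_1=-4 y_2=4 y_3=3
S(17/4) = 26959/11648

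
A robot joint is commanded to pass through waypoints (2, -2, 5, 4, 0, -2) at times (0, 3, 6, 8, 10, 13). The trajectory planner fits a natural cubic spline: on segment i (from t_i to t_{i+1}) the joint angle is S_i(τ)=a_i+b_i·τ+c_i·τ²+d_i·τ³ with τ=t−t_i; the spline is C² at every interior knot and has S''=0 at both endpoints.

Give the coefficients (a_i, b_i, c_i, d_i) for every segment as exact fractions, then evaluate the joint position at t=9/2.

  seg 0: a=2 b=-1679/663 c=0 d=265/1989
  seg 1: a=-2 b=706/663 c=265/221 d=-1544/5967
  seg 2: a=5 b=844/663 c=-749/663 d=215/1768
  seg 3: a=4 b=-2369/1326 c=-1061/2652 d=389/2652
  seg 4: a=0 b=-719/442 c=1273/2652 d=-1273/23868
S(9/2) = 1257/884

Δ: Δ0=-4/3, Δ1=7/3, Δ2=-1/2, Δ3=-2, Δ4=-2/3
row 1: diag=12, rhs=22; c'=1/4, d'=11/6
row 2: denom=10−3·1/4=37/4; d'=(-17−3·11/6)/(37/4)=-90/37
row 3: denom=8−2·8/37=280/37; d'=(-9−2·-90/37)/(280/37)=-153/280
row 4: denom=10−2·37/140=663/70; d'=(8−2·-153/280)/(663/70)=1273/1326
back: M4=1273/1326
back: M3=-153/280−37/140·1273/1326=-1061/1326
back: M2=-90/37−8/37·-1061/1326=-1498/663
back: M1=11/6−1/4·-1498/663=530/221
M: M0=0, M1=530/221, M2=-1498/663, M3=-1061/1326, M4=1273/1326, M5=0
seg 0: a=2, c=M0/2=0, d=(M1−M0)/(6·3)=265/1989, b=Δ0−h0·(2M0+M1)/6=-1679/663
seg 1: a=-2, c=M1/2=265/221, d=(M2−M1)/(6·3)=-1544/5967, b=Δ1−h1·(2M1+M2)/6=706/663
seg 2: a=5, c=M2/2=-749/663, d=(M3−M2)/(6·2)=215/1768, b=Δ2−h2·(2M2+M3)/6=844/663
seg 3: a=4, c=M3/2=-1061/2652, d=(M4−M3)/(6·2)=389/2652, b=Δ3−h3·(2M3+M4)/6=-2369/1326
seg 4: a=0, c=M4/2=1273/2652, d=(M5−M4)/(6·3)=-1273/23868, b=Δ4−h4·(2M4+M5)/6=-719/442
t_q=9/2 → seg 1, τ=3/2; S=-2+706/663·τ+265/221·τ²+-1544/5967·τ³=1257/884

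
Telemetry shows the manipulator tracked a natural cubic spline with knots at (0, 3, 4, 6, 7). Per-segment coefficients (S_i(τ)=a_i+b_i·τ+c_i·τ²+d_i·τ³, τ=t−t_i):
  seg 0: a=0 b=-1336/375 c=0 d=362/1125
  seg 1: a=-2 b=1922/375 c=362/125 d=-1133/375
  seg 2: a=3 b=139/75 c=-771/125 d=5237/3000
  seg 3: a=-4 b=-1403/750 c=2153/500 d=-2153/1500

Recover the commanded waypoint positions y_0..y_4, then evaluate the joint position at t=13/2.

y_0=0 y_1=-2 y_2=3 y_3=-4 y_4=-3
S(13/2) = -16153/4000

y_0 = S_0(0) = a_0 = 0
y_1 = S_1(0) = a_1 = -2
y_2 = S_2(0) = a_2 = 3
y_3 = S_3(0) = a_3 = -4
y_4 = S_3(1) = -3
t_q=13/2 is in segment 3 (τ=1/2); S_3(τ)=-16153/4000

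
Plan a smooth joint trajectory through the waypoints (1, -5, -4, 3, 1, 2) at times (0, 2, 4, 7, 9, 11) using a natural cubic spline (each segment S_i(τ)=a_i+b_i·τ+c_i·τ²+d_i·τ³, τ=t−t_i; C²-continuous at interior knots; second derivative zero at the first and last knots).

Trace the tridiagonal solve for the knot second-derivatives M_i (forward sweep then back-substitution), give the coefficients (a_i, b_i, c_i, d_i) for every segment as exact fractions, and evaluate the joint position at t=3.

Δ: Δ0=-3, Δ1=1/2, Δ2=7/3, Δ3=-1, Δ4=1/2
row 1: diag=8, rhs=21; c'=1/4, d'=21/8
row 2: denom=10−2·1/4=19/2; d'=(11−2·21/8)/(19/2)=23/38
row 3: denom=10−3·6/19=172/19; d'=(-20−3·23/38)/(172/19)=-829/344
row 4: denom=8−2·19/86=325/43; d'=(9−2·-829/344)/(325/43)=2377/1300
back: M4=2377/1300
back: M3=-829/344−19/86·2377/1300=-1829/650
back: M2=23/38−6/19·-1829/650=971/650
back: M1=21/8−1/4·971/650=2927/1300
M: M0=0, M1=2927/1300, M2=971/650, M3=-1829/650, M4=2377/1300, M5=0
seg 0: a=1, c=M0/2=0, d=(M1−M0)/(6·2)=2927/15600, b=Δ0−h0·(2M0+M1)/6=-14627/3900
seg 1: a=-5, c=M1/2=2927/2600, d=(M2−M1)/(6·2)=-197/3120, b=Δ1−h1·(2M1+M2)/6=-2923/1950
seg 2: a=-4, c=M2/2=971/1300, d=(M3−M2)/(6·3)=-28/117, b=Δ2−h2·(2M2+M3)/6=8761/3900
seg 3: a=3, c=M3/2=-1829/1300, d=(M4−M3)/(6·2)=1207/3120, b=Δ3−h3·(2M3+M4)/6=1039/3900
seg 4: a=1, c=M4/2=2377/2600, d=(M5−M4)/(6·2)=-2377/15600, b=Δ4−h4·(2M4+M5)/6=-701/975
t_q=3 → seg 1, τ=1; S=-5+-2923/1950·τ+2927/2600·τ²+-197/3120·τ³=-28269/5200

  seg 0: a=1 b=-14627/3900 c=0 d=2927/15600
  seg 1: a=-5 b=-2923/1950 c=2927/2600 d=-197/3120
  seg 2: a=-4 b=8761/3900 c=971/1300 d=-28/117
  seg 3: a=3 b=1039/3900 c=-1829/1300 d=1207/3120
  seg 4: a=1 b=-701/975 c=2377/2600 d=-2377/15600
S(3) = -28269/5200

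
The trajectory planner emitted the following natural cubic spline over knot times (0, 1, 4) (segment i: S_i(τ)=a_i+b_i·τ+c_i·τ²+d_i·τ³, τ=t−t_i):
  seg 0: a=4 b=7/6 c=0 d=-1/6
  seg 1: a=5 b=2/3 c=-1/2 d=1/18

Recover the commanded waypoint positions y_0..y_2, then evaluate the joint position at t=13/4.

y_0 = S_0(0) = a_0 = 4
y_1 = S_1(0) = a_1 = 5
y_2 = S_1(3) = 4
t_q=13/4 is in segment 1 (τ=9/4); S_1(τ)=589/128

y_0=4 y_1=5 y_2=4
S(13/4) = 589/128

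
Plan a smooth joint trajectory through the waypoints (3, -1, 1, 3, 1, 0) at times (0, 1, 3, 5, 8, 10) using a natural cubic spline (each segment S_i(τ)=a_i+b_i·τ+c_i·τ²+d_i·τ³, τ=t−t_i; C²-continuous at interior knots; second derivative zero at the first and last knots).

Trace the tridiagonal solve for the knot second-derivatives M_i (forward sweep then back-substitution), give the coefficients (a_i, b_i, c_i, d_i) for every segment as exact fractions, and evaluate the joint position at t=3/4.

Δ: Δ0=-4, Δ1=1, Δ2=1, Δ3=-2/3, Δ4=-1/2
row 1: diag=6, rhs=30; c'=1/3, d'=5
row 2: denom=8−2·1/3=22/3; d'=(0−2·5)/(22/3)=-15/11
row 3: denom=10−2·3/11=104/11; d'=(-10−2·-15/11)/(104/11)=-10/13
row 4: denom=10−3·33/104=941/104; d'=(1−3·-10/13)/(941/104)=344/941
back: M4=344/941
back: M3=-10/13−33/104·344/941=-833/941
back: M2=-15/11−3/11·-833/941=-1056/941
back: M1=5−1/3·-1056/941=5057/941
M: M0=0, M1=5057/941, M2=-1056/941, M3=-833/941, M4=344/941, M5=0
seg 0: a=3, c=M0/2=0, d=(M1−M0)/(6·1)=5057/5646, b=Δ0−h0·(2M0+M1)/6=-27641/5646
seg 1: a=-1, c=M1/2=5057/1882, d=(M2−M1)/(6·2)=-6113/11292, b=Δ1−h1·(2M1+M2)/6=-6235/2823
seg 2: a=1, c=M2/2=-528/941, d=(M3−M2)/(6·2)=223/11292, b=Δ2−h2·(2M2+M3)/6=5768/2823
seg 3: a=3, c=M3/2=-833/1882, d=(M4−M3)/(6·3)=1177/16938, b=Δ3−h3·(2M3+M4)/6=101/2823
seg 4: a=1, c=M4/2=172/941, d=(M5−M4)/(6·2)=-86/2823, b=Δ4−h4·(2M4+M5)/6=-4199/5646
t_q=3/4 → seg 0, τ=3/4; S=3+-27641/5646·τ+0·τ²+5057/5646·τ³=-35399/120448

  seg 0: a=3 b=-27641/5646 c=0 d=5057/5646
  seg 1: a=-1 b=-6235/2823 c=5057/1882 d=-6113/11292
  seg 2: a=1 b=5768/2823 c=-528/941 d=223/11292
  seg 3: a=3 b=101/2823 c=-833/1882 d=1177/16938
  seg 4: a=1 b=-4199/5646 c=172/941 d=-86/2823
S(3/4) = -35399/120448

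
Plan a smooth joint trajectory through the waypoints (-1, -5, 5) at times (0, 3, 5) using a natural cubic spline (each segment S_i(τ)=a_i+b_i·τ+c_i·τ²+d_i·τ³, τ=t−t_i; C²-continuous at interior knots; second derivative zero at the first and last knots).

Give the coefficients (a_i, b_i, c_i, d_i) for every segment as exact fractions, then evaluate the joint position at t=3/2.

  seg 0: a=-1 b=-97/30 c=0 d=19/90
  seg 1: a=-5 b=37/15 c=19/10 d=-19/60
S(3/2) = -411/80

Δ: Δ0=-4/3, Δ1=5
row 1: diag=10, rhs=38; c'=1/5, d'=19/5
back: M1=19/5
M: M0=0, M1=19/5, M2=0
seg 0: a=-1, c=M0/2=0, d=(M1−M0)/(6·3)=19/90, b=Δ0−h0·(2M0+M1)/6=-97/30
seg 1: a=-5, c=M1/2=19/10, d=(M2−M1)/(6·2)=-19/60, b=Δ1−h1·(2M1+M2)/6=37/15
t_q=3/2 → seg 0, τ=3/2; S=-1+-97/30·τ+0·τ²+19/90·τ³=-411/80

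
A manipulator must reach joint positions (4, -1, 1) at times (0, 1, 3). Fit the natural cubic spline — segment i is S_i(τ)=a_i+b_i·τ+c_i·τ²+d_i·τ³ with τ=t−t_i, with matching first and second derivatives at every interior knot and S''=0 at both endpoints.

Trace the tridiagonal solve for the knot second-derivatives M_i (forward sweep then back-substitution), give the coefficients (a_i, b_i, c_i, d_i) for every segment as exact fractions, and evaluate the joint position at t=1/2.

Δ: Δ0=-5, Δ1=1
row 1: diag=6, rhs=36; c'=1/3, d'=6
back: M1=6
M: M0=0, M1=6, M2=0
seg 0: a=4, c=M0/2=0, d=(M1−M0)/(6·1)=1, b=Δ0−h0·(2M0+M1)/6=-6
seg 1: a=-1, c=M1/2=3, d=(M2−M1)/(6·2)=-1/2, b=Δ1−h1·(2M1+M2)/6=-3
t_q=1/2 → seg 0, τ=1/2; S=4+-6·τ+0·τ²+1·τ³=9/8

  seg 0: a=4 b=-6 c=0 d=1
  seg 1: a=-1 b=-3 c=3 d=-1/2
S(1/2) = 9/8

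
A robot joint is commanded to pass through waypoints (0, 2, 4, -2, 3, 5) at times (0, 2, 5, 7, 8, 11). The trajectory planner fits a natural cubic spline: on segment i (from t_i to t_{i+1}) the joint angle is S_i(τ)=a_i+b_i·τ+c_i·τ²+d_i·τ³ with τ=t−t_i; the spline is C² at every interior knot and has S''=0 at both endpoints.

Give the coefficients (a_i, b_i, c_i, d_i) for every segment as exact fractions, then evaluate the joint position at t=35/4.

Δ: Δ0=1, Δ1=2/3, Δ2=-3, Δ3=5, Δ4=2/3
row 1: diag=10, rhs=-2; c'=3/10, d'=-1/5
row 2: denom=10−3·3/10=91/10; d'=(-22−3·-1/5)/(91/10)=-214/91
row 3: denom=6−2·20/91=506/91; d'=(48−2·-214/91)/(506/91)=218/23
row 4: denom=8−1·91/506=3957/506; d'=(-26−1·218/23)/(3957/506)=-5984/1319
back: M4=-5984/1319
back: M3=218/23−91/506·-5984/1319=13578/1319
back: M2=-214/91−20/91·13578/1319=-6086/1319
back: M1=-1/5−3/10·-6086/1319=1562/1319
M: M0=0, M1=1562/1319, M2=-6086/1319, M3=13578/1319, M4=-5984/1319, M5=0
seg 0: a=0, c=M0/2=0, d=(M1−M0)/(6·2)=781/7914, b=Δ0−h0·(2M0+M1)/6=2395/3957
seg 1: a=2, c=M1/2=781/1319, d=(M2−M1)/(6·3)=-3824/11871, b=Δ1−h1·(2M1+M2)/6=7081/3957
seg 2: a=4, c=M2/2=-3043/1319, d=(M3−M2)/(6·2)=4916/3957, b=Δ2−h2·(2M2+M3)/6=-13277/3957
seg 3: a=-2, c=M3/2=6789/1319, d=(M4−M3)/(6·1)=-9781/3957, b=Δ3−h3·(2M3+M4)/6=9199/3957
seg 4: a=3, c=M4/2=-2992/1319, d=(M5−M4)/(6·3)=2992/11871, b=Δ4−h4·(2M4+M5)/6=20590/3957
t_q=35/4 → seg 4, τ=3/4; S=3+20590/3957·τ+-2992/1319·τ²+2992/11871·τ³=30247/5276

  seg 0: a=0 b=2395/3957 c=0 d=781/7914
  seg 1: a=2 b=7081/3957 c=781/1319 d=-3824/11871
  seg 2: a=4 b=-13277/3957 c=-3043/1319 d=4916/3957
  seg 3: a=-2 b=9199/3957 c=6789/1319 d=-9781/3957
  seg 4: a=3 b=20590/3957 c=-2992/1319 d=2992/11871
S(35/4) = 30247/5276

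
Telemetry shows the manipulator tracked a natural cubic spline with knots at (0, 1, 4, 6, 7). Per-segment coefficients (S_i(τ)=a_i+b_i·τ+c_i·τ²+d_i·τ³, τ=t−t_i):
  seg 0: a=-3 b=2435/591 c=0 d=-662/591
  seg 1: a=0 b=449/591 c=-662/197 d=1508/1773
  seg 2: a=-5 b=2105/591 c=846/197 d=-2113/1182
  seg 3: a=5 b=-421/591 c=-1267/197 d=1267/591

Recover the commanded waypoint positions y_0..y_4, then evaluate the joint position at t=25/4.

y_0 = S_0(0) = a_0 = -3
y_1 = S_1(0) = a_1 = 0
y_2 = S_2(0) = a_2 = -5
y_3 = S_3(0) = a_3 = 5
y_4 = S_3(1) = 0
t_q=25/4 is in segment 3 (τ=1/4); S_3(τ)=56149/12608

y_0=-3 y_1=0 y_2=-5 y_3=5 y_4=0
S(25/4) = 56149/12608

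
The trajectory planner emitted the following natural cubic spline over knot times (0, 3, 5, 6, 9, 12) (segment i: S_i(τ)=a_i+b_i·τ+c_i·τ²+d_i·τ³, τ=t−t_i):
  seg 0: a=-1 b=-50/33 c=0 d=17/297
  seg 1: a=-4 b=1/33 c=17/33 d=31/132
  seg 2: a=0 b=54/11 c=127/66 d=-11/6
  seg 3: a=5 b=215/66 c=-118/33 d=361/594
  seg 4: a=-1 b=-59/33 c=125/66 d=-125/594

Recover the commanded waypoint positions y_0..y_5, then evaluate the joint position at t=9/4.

y_0=-1 y_1=-4 y_2=0 y_3=5 y_4=-1 y_5=5
S(9/4) = -2645/704

y_0 = S_0(0) = a_0 = -1
y_1 = S_1(0) = a_1 = -4
y_2 = S_2(0) = a_2 = 0
y_3 = S_3(0) = a_3 = 5
y_4 = S_4(0) = a_4 = -1
y_5 = S_4(3) = 5
t_q=9/4 is in segment 0 (τ=9/4); S_0(τ)=-2645/704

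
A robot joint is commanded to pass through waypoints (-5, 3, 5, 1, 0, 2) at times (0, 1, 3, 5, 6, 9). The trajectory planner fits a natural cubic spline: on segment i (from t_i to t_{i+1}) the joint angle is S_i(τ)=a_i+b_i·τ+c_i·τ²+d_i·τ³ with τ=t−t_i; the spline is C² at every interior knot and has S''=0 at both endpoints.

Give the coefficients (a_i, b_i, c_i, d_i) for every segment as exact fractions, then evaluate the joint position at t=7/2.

  seg 0: a=-5 b=25663/2814 c=0 d=-3151/2814
  seg 1: a=3 b=8105/1407 c=-3151/938 d=2755/5628
  seg 2: a=5 b=-2536/1407 c=-198/469 d=65/402
  seg 3: a=1 b=-2182/1407 c=257/469 d=4/1407
  seg 4: a=0 b=-628/1407 c=261/469 d=-29/469
S(7/2) = 30117/7504

Δ: Δ0=8, Δ1=1, Δ2=-2, Δ3=-1, Δ4=2/3
row 1: diag=6, rhs=-42; c'=1/3, d'=-7
row 2: denom=8−2·1/3=22/3; d'=(-18−2·-7)/(22/3)=-6/11
row 3: denom=6−2·3/11=60/11; d'=(6−2·-6/11)/(60/11)=13/10
row 4: denom=8−1·11/60=469/60; d'=(10−1·13/10)/(469/60)=522/469
back: M4=522/469
back: M3=13/10−11/60·522/469=514/469
back: M2=-6/11−3/11·514/469=-396/469
back: M1=-7−1/3·-396/469=-3151/469
M: M0=0, M1=-3151/469, M2=-396/469, M3=514/469, M4=522/469, M5=0
seg 0: a=-5, c=M0/2=0, d=(M1−M0)/(6·1)=-3151/2814, b=Δ0−h0·(2M0+M1)/6=25663/2814
seg 1: a=3, c=M1/2=-3151/938, d=(M2−M1)/(6·2)=2755/5628, b=Δ1−h1·(2M1+M2)/6=8105/1407
seg 2: a=5, c=M2/2=-198/469, d=(M3−M2)/(6·2)=65/402, b=Δ2−h2·(2M2+M3)/6=-2536/1407
seg 3: a=1, c=M3/2=257/469, d=(M4−M3)/(6·1)=4/1407, b=Δ3−h3·(2M3+M4)/6=-2182/1407
seg 4: a=0, c=M4/2=261/469, d=(M5−M4)/(6·3)=-29/469, b=Δ4−h4·(2M4+M5)/6=-628/1407
t_q=7/2 → seg 2, τ=1/2; S=5+-2536/1407·τ+-198/469·τ²+65/402·τ³=30117/7504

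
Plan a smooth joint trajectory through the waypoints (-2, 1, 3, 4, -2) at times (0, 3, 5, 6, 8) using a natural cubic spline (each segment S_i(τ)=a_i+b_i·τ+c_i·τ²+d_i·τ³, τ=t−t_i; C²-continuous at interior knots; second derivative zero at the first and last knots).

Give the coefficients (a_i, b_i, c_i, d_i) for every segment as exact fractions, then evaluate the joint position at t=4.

Δ: Δ0=1, Δ1=1, Δ2=1, Δ3=-3
row 1: diag=10, rhs=0; c'=1/5, d'=0
row 2: denom=6−2·1/5=28/5; d'=(0−2·0)/(28/5)=0
row 3: denom=6−1·5/28=163/28; d'=(-24−1·0)/(163/28)=-672/163
back: M3=-672/163
back: M2=0−5/28·-672/163=120/163
back: M1=0−1/5·120/163=-24/163
M: M0=0, M1=-24/163, M2=120/163, M3=-672/163, M4=0
seg 0: a=-2, c=M0/2=0, d=(M1−M0)/(6·3)=-4/489, b=Δ0−h0·(2M0+M1)/6=175/163
seg 1: a=1, c=M1/2=-12/163, d=(M2−M1)/(6·2)=12/163, b=Δ1−h1·(2M1+M2)/6=139/163
seg 2: a=3, c=M2/2=60/163, d=(M3−M2)/(6·1)=-132/163, b=Δ2−h2·(2M2+M3)/6=235/163
seg 3: a=4, c=M3/2=-336/163, d=(M4−M3)/(6·2)=56/163, b=Δ3−h3·(2M3+M4)/6=-41/163
t_q=4 → seg 1, τ=1; S=1+139/163·τ+-12/163·τ²+12/163·τ³=302/163

  seg 0: a=-2 b=175/163 c=0 d=-4/489
  seg 1: a=1 b=139/163 c=-12/163 d=12/163
  seg 2: a=3 b=235/163 c=60/163 d=-132/163
  seg 3: a=4 b=-41/163 c=-336/163 d=56/163
S(4) = 302/163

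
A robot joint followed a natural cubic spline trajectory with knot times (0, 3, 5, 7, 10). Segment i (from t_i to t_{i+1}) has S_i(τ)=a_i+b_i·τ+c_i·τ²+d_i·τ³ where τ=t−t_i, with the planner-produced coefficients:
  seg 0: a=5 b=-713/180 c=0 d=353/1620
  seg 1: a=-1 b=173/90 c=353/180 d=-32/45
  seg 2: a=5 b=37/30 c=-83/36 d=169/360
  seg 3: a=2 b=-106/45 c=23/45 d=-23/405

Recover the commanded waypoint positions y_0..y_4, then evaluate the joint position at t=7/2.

y_0=5 y_1=-1 y_2=5 y_3=2 y_4=-2
S(7/2) = 29/80

y_0 = S_0(0) = a_0 = 5
y_1 = S_1(0) = a_1 = -1
y_2 = S_2(0) = a_2 = 5
y_3 = S_3(0) = a_3 = 2
y_4 = S_3(3) = -2
t_q=7/2 is in segment 1 (τ=1/2); S_1(τ)=29/80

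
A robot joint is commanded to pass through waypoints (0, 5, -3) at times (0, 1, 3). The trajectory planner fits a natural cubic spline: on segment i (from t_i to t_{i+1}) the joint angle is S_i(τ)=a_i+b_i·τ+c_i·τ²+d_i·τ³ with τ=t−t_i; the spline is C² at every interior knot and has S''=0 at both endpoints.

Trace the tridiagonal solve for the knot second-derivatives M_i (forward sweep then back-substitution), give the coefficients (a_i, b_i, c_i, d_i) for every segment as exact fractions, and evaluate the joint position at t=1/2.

Δ: Δ0=5, Δ1=-4
row 1: diag=6, rhs=-54; c'=1/3, d'=-9
back: M1=-9
M: M0=0, M1=-9, M2=0
seg 0: a=0, c=M0/2=0, d=(M1−M0)/(6·1)=-3/2, b=Δ0−h0·(2M0+M1)/6=13/2
seg 1: a=5, c=M1/2=-9/2, d=(M2−M1)/(6·2)=3/4, b=Δ1−h1·(2M1+M2)/6=2
t_q=1/2 → seg 0, τ=1/2; S=0+13/2·τ+0·τ²+-3/2·τ³=49/16

  seg 0: a=0 b=13/2 c=0 d=-3/2
  seg 1: a=5 b=2 c=-9/2 d=3/4
S(1/2) = 49/16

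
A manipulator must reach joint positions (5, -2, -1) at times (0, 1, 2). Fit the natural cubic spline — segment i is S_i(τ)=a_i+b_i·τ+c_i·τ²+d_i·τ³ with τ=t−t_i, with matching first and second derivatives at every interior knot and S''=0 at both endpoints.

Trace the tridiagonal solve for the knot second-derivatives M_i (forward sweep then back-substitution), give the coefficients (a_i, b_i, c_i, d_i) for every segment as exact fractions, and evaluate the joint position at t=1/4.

Δ: Δ0=-7, Δ1=1
row 1: diag=4, rhs=48; c'=1/4, d'=12
back: M1=12
M: M0=0, M1=12, M2=0
seg 0: a=5, c=M0/2=0, d=(M1−M0)/(6·1)=2, b=Δ0−h0·(2M0+M1)/6=-9
seg 1: a=-2, c=M1/2=6, d=(M2−M1)/(6·1)=-2, b=Δ1−h1·(2M1+M2)/6=-3
t_q=1/4 → seg 0, τ=1/4; S=5+-9·τ+0·τ²+2·τ³=89/32

  seg 0: a=5 b=-9 c=0 d=2
  seg 1: a=-2 b=-3 c=6 d=-2
S(1/4) = 89/32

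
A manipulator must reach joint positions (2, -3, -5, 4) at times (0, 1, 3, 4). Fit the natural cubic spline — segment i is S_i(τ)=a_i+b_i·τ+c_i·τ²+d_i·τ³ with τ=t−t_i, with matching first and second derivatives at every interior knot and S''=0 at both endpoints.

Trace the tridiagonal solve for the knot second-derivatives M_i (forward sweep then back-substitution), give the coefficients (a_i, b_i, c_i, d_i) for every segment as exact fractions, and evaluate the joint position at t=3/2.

Δ: Δ0=-5, Δ1=-1, Δ2=9
row 1: diag=6, rhs=24; c'=1/3, d'=4
row 2: denom=6−2·1/3=16/3; d'=(60−2·4)/(16/3)=39/4
back: M2=39/4
back: M1=4−1/3·39/4=3/4
M: M0=0, M1=3/4, M2=39/4, M3=0
seg 0: a=2, c=M0/2=0, d=(M1−M0)/(6·1)=1/8, b=Δ0−h0·(2M0+M1)/6=-41/8
seg 1: a=-3, c=M1/2=3/8, d=(M2−M1)/(6·2)=3/4, b=Δ1−h1·(2M1+M2)/6=-19/4
seg 2: a=-5, c=M2/2=39/8, d=(M3−M2)/(6·1)=-13/8, b=Δ2−h2·(2M2+M3)/6=23/4
t_q=3/2 → seg 1, τ=1/2; S=-3+-19/4·τ+3/8·τ²+3/4·τ³=-83/16

  seg 0: a=2 b=-41/8 c=0 d=1/8
  seg 1: a=-3 b=-19/4 c=3/8 d=3/4
  seg 2: a=-5 b=23/4 c=39/8 d=-13/8
S(3/2) = -83/16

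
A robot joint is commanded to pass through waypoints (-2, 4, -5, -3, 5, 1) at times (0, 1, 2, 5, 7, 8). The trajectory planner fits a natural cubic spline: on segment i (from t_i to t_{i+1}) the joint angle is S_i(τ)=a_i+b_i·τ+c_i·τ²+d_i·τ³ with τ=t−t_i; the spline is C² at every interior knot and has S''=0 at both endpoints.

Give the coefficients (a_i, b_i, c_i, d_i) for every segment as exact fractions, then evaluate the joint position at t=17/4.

Δ: Δ0=6, Δ1=-9, Δ2=2/3, Δ3=4, Δ4=-4
row 1: diag=4, rhs=-90; c'=1/4, d'=-45/2
row 2: denom=8−1·1/4=31/4; d'=(58−1·-45/2)/(31/4)=322/31
row 3: denom=10−3·12/31=274/31; d'=(20−3·322/31)/(274/31)=-173/137
row 4: denom=6−2·31/137=760/137; d'=(-48−2·-173/137)/(760/137)=-623/76
back: M4=-623/76
back: M3=-173/137−31/137·-623/76=45/76
back: M2=322/31−12/31·45/76=193/19
back: M1=-45/2−1/4·193/19=-1903/76
M: M0=0, M1=-1903/76, M2=193/19, M3=45/76, M4=-623/76, M5=0
seg 0: a=-2, c=M0/2=0, d=(M1−M0)/(6·1)=-1903/456, b=Δ0−h0·(2M0+M1)/6=4639/456
seg 1: a=4, c=M1/2=-1903/152, d=(M2−M1)/(6·1)=2675/456, b=Δ1−h1·(2M1+M2)/6=-535/228
seg 2: a=-5, c=M2/2=193/38, d=(M3−M2)/(6·3)=-727/1368, b=Δ2−h2·(2M2+M3)/6=-4463/456
seg 3: a=-3, c=M3/2=45/152, d=(M4−M3)/(6·2)=-167/228, b=Δ3−h3·(2M3+M4)/6=1445/228
seg 4: a=5, c=M4/2=-623/152, d=(M5−M4)/(6·1)=623/456, b=Δ4−h4·(2M4+M5)/6=-289/228
t_q=17/4 → seg 2, τ=9/4; S=-5+-4463/456·τ+193/38·τ²+-727/1368·τ³=-71623/9728

  seg 0: a=-2 b=4639/456 c=0 d=-1903/456
  seg 1: a=4 b=-535/228 c=-1903/152 d=2675/456
  seg 2: a=-5 b=-4463/456 c=193/38 d=-727/1368
  seg 3: a=-3 b=1445/228 c=45/152 d=-167/228
  seg 4: a=5 b=-289/228 c=-623/152 d=623/456
S(17/4) = -71623/9728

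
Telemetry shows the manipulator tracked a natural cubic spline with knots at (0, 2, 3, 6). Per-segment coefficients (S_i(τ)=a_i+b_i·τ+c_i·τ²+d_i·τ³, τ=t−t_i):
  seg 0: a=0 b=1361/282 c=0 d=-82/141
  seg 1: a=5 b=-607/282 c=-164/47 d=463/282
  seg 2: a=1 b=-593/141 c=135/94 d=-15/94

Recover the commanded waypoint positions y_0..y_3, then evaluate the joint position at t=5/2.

y_0 = S_0(0) = a_0 = 0
y_1 = S_1(0) = a_1 = 5
y_2 = S_2(0) = a_2 = 1
y_3 = S_2(3) = -3
t_q=5/2 is in segment 1 (τ=1/2); S_1(τ)=2449/752

y_0=0 y_1=5 y_2=1 y_3=-3
S(5/2) = 2449/752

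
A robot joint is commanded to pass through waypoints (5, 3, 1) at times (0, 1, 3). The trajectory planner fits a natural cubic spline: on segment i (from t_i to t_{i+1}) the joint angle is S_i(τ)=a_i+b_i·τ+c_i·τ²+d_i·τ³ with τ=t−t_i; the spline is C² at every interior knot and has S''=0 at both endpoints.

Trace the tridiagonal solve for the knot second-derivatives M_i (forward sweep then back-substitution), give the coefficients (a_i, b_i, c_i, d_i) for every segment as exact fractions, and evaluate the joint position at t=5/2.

  seg 0: a=5 b=-13/6 c=0 d=1/6
  seg 1: a=3 b=-5/3 c=1/2 d=-1/12
S(5/2) = 43/32

Δ: Δ0=-2, Δ1=-1
row 1: diag=6, rhs=6; c'=1/3, d'=1
back: M1=1
M: M0=0, M1=1, M2=0
seg 0: a=5, c=M0/2=0, d=(M1−M0)/(6·1)=1/6, b=Δ0−h0·(2M0+M1)/6=-13/6
seg 1: a=3, c=M1/2=1/2, d=(M2−M1)/(6·2)=-1/12, b=Δ1−h1·(2M1+M2)/6=-5/3
t_q=5/2 → seg 1, τ=3/2; S=3+-5/3·τ+1/2·τ²+-1/12·τ³=43/32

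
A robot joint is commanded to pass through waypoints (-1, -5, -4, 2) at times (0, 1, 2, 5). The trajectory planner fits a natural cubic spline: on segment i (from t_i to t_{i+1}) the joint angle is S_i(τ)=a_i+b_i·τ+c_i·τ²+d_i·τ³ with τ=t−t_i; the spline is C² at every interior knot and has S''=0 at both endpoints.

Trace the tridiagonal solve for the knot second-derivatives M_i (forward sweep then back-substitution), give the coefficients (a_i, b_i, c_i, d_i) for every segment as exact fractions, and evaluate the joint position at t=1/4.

  seg 0: a=-1 b=-163/31 c=0 d=39/31
  seg 1: a=-5 b=-46/31 c=117/31 d=-40/31
  seg 2: a=-4 b=68/31 c=-3/31 d=1/93
S(1/4) = -4553/1984

Δ: Δ0=-4, Δ1=1, Δ2=2
row 1: diag=4, rhs=30; c'=1/4, d'=15/2
row 2: denom=8−1·1/4=31/4; d'=(6−1·15/2)/(31/4)=-6/31
back: M2=-6/31
back: M1=15/2−1/4·-6/31=234/31
M: M0=0, M1=234/31, M2=-6/31, M3=0
seg 0: a=-1, c=M0/2=0, d=(M1−M0)/(6·1)=39/31, b=Δ0−h0·(2M0+M1)/6=-163/31
seg 1: a=-5, c=M1/2=117/31, d=(M2−M1)/(6·1)=-40/31, b=Δ1−h1·(2M1+M2)/6=-46/31
seg 2: a=-4, c=M2/2=-3/31, d=(M3−M2)/(6·3)=1/93, b=Δ2−h2·(2M2+M3)/6=68/31
t_q=1/4 → seg 0, τ=1/4; S=-1+-163/31·τ+0·τ²+39/31·τ³=-4553/1984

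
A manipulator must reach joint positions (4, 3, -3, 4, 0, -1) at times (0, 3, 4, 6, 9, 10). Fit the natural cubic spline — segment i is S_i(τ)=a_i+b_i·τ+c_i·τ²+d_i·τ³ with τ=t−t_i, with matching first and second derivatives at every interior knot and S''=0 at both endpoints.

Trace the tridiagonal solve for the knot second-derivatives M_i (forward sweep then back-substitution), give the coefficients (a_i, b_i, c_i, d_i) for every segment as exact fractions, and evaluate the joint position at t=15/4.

  seg 0: a=4 b=15865/6162 c=0 d=-1991/6162
  seg 1: a=3 b=-18946/3081 c=-5973/2054 d=18839/6162
  seg 2: a=-3 b=-17213/6162 c=6433/1027 d=-4802/3081
  seg 3: a=4 b=1687/474 c=-3171/1027 d=8977/18486
  seg 4: a=0 b=-5716/3081 c=2635/2054 d=-2635/6162
S(15/4) = -257381/131456

Δ: Δ0=-1/3, Δ1=-6, Δ2=7/2, Δ3=-4/3, Δ4=-1
row 1: diag=8, rhs=-34; c'=1/8, d'=-17/4
row 2: denom=6−1·1/8=47/8; d'=(57−1·-17/4)/(47/8)=490/47
row 3: denom=10−2·16/47=438/47; d'=(-29−2·490/47)/(438/47)=-781/146
row 4: denom=8−3·47/146=1027/146; d'=(2−3·-781/146)/(1027/146)=2635/1027
back: M4=2635/1027
back: M3=-781/146−47/146·2635/1027=-6342/1027
back: M2=490/47−16/47·-6342/1027=12866/1027
back: M1=-17/4−1/8·12866/1027=-5973/1027
M: M0=0, M1=-5973/1027, M2=12866/1027, M3=-6342/1027, M4=2635/1027, M5=0
seg 0: a=4, c=M0/2=0, d=(M1−M0)/(6·3)=-1991/6162, b=Δ0−h0·(2M0+M1)/6=15865/6162
seg 1: a=3, c=M1/2=-5973/2054, d=(M2−M1)/(6·1)=18839/6162, b=Δ1−h1·(2M1+M2)/6=-18946/3081
seg 2: a=-3, c=M2/2=6433/1027, d=(M3−M2)/(6·2)=-4802/3081, b=Δ2−h2·(2M2+M3)/6=-17213/6162
seg 3: a=4, c=M3/2=-3171/1027, d=(M4−M3)/(6·3)=8977/18486, b=Δ3−h3·(2M3+M4)/6=1687/474
seg 4: a=0, c=M4/2=2635/2054, d=(M5−M4)/(6·1)=-2635/6162, b=Δ4−h4·(2M4+M5)/6=-5716/3081
t_q=15/4 → seg 1, τ=3/4; S=3+-18946/3081·τ+-5973/2054·τ²+18839/6162·τ³=-257381/131456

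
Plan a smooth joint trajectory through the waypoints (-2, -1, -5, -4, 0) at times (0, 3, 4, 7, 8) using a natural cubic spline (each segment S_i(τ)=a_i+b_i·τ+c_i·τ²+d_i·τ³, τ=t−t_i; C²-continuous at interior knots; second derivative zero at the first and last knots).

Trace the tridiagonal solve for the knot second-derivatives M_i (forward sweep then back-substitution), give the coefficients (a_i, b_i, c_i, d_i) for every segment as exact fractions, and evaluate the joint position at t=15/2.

Δ: Δ0=1/3, Δ1=-4, Δ2=1/3, Δ3=4
row 1: diag=8, rhs=-26; c'=1/8, d'=-13/4
row 2: denom=8−1·1/8=63/8; d'=(26−1·-13/4)/(63/8)=26/7
row 3: denom=8−3·8/21=48/7; d'=(22−3·26/7)/(48/7)=19/12
back: M3=19/12
back: M2=26/7−8/21·19/12=28/9
back: M1=-13/4−1/8·28/9=-131/36
M: M0=0, M1=-131/36, M2=28/9, M3=19/12, M4=0
seg 0: a=-2, c=M0/2=0, d=(M1−M0)/(6·3)=-131/648, b=Δ0−h0·(2M0+M1)/6=155/72
seg 1: a=-1, c=M1/2=-131/72, d=(M2−M1)/(6·1)=9/8, b=Δ1−h1·(2M1+M2)/6=-119/36
seg 2: a=-5, c=M2/2=14/9, d=(M3−M2)/(6·3)=-55/648, b=Δ2−h2·(2M2+M3)/6=-257/72
seg 3: a=-4, c=M3/2=19/24, d=(M4−M3)/(6·1)=-19/72, b=Δ3−h3·(2M3+M4)/6=125/36
t_q=15/2 → seg 3, τ=1/2; S=-4+125/36·τ+19/24·τ²+-19/72·τ³=-403/192

  seg 0: a=-2 b=155/72 c=0 d=-131/648
  seg 1: a=-1 b=-119/36 c=-131/72 d=9/8
  seg 2: a=-5 b=-257/72 c=14/9 d=-55/648
  seg 3: a=-4 b=125/36 c=19/24 d=-19/72
S(15/2) = -403/192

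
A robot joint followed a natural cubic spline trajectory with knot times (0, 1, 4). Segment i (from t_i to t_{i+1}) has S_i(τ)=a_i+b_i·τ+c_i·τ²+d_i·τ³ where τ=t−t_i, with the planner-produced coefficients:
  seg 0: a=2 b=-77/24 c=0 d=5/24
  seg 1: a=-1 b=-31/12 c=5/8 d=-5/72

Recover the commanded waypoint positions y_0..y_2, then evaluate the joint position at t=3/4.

y_0 = S_0(0) = a_0 = 2
y_1 = S_1(0) = a_1 = -1
y_2 = S_1(3) = -5
t_q=3/4 is in segment 0 (τ=3/4); S_0(τ)=-163/512

y_0=2 y_1=-1 y_2=-5
S(3/4) = -163/512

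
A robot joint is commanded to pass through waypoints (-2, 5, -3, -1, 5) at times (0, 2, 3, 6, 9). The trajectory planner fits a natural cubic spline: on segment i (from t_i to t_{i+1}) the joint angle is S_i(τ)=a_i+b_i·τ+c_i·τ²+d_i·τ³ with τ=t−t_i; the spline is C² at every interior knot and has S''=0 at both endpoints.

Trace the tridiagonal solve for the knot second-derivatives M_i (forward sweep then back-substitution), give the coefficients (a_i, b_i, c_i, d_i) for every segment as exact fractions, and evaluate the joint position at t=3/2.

  seg 0: a=-2 b=1993/255 c=0 d=-2201/2040
  seg 1: a=5 b=-2617/510 c=-2201/340 d=3677/1020
  seg 2: a=-3 b=-7409/1020 c=369/85 d=-1039/1836
  seg 3: a=-1 b=1787/510 c=-767/1020 d=767/9180
S(3/2) = 33087/5440

Δ: Δ0=7/2, Δ1=-8, Δ2=2/3, Δ3=2
row 1: diag=6, rhs=-69; c'=1/6, d'=-23/2
row 2: denom=8−1·1/6=47/6; d'=(52−1·-23/2)/(47/6)=381/47
row 3: denom=12−3·18/47=510/47; d'=(8−3·381/47)/(510/47)=-767/510
back: M3=-767/510
back: M2=381/47−18/47·-767/510=738/85
back: M1=-23/2−1/6·738/85=-2201/170
M: M0=0, M1=-2201/170, M2=738/85, M3=-767/510, M4=0
seg 0: a=-2, c=M0/2=0, d=(M1−M0)/(6·2)=-2201/2040, b=Δ0−h0·(2M0+M1)/6=1993/255
seg 1: a=5, c=M1/2=-2201/340, d=(M2−M1)/(6·1)=3677/1020, b=Δ1−h1·(2M1+M2)/6=-2617/510
seg 2: a=-3, c=M2/2=369/85, d=(M3−M2)/(6·3)=-1039/1836, b=Δ2−h2·(2M2+M3)/6=-7409/1020
seg 3: a=-1, c=M3/2=-767/1020, d=(M4−M3)/(6·3)=767/9180, b=Δ3−h3·(2M3+M4)/6=1787/510
t_q=3/2 → seg 0, τ=3/2; S=-2+1993/255·τ+0·τ²+-2201/2040·τ³=33087/5440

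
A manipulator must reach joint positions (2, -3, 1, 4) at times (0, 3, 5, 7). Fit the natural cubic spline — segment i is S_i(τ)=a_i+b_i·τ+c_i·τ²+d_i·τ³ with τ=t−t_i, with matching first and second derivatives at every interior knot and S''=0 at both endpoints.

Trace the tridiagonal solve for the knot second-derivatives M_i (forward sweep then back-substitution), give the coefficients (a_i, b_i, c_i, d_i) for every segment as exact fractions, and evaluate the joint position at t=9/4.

  seg 0: a=2 b=-653/228 c=0 d=91/684
  seg 1: a=-3 b=83/114 c=91/76 d=-16/57
  seg 2: a=1 b=245/114 c=-37/76 d=37/456
S(9/4) = -14245/4864

Δ: Δ0=-5/3, Δ1=2, Δ2=3/2
row 1: diag=10, rhs=22; c'=1/5, d'=11/5
row 2: denom=8−2·1/5=38/5; d'=(-3−2·11/5)/(38/5)=-37/38
back: M2=-37/38
back: M1=11/5−1/5·-37/38=91/38
M: M0=0, M1=91/38, M2=-37/38, M3=0
seg 0: a=2, c=M0/2=0, d=(M1−M0)/(6·3)=91/684, b=Δ0−h0·(2M0+M1)/6=-653/228
seg 1: a=-3, c=M1/2=91/76, d=(M2−M1)/(6·2)=-16/57, b=Δ1−h1·(2M1+M2)/6=83/114
seg 2: a=1, c=M2/2=-37/76, d=(M3−M2)/(6·2)=37/456, b=Δ2−h2·(2M2+M3)/6=245/114
t_q=9/4 → seg 0, τ=9/4; S=2+-653/228·τ+0·τ²+91/684·τ³=-14245/4864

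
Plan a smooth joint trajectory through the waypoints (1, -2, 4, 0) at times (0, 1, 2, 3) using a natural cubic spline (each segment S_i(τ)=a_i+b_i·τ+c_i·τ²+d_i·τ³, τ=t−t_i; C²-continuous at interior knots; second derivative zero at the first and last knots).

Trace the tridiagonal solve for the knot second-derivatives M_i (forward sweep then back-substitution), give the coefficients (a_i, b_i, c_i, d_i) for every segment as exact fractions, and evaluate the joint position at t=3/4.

  seg 0: a=1 b=-91/15 c=0 d=46/15
  seg 1: a=-2 b=47/15 c=46/5 d=-19/3
  seg 2: a=4 b=38/15 c=-49/5 d=49/15
S(3/4) = -361/160

Δ: Δ0=-3, Δ1=6, Δ2=-4
row 1: diag=4, rhs=54; c'=1/4, d'=27/2
row 2: denom=4−1·1/4=15/4; d'=(-60−1·27/2)/(15/4)=-98/5
back: M2=-98/5
back: M1=27/2−1/4·-98/5=92/5
M: M0=0, M1=92/5, M2=-98/5, M3=0
seg 0: a=1, c=M0/2=0, d=(M1−M0)/(6·1)=46/15, b=Δ0−h0·(2M0+M1)/6=-91/15
seg 1: a=-2, c=M1/2=46/5, d=(M2−M1)/(6·1)=-19/3, b=Δ1−h1·(2M1+M2)/6=47/15
seg 2: a=4, c=M2/2=-49/5, d=(M3−M2)/(6·1)=49/15, b=Δ2−h2·(2M2+M3)/6=38/15
t_q=3/4 → seg 0, τ=3/4; S=1+-91/15·τ+0·τ²+46/15·τ³=-361/160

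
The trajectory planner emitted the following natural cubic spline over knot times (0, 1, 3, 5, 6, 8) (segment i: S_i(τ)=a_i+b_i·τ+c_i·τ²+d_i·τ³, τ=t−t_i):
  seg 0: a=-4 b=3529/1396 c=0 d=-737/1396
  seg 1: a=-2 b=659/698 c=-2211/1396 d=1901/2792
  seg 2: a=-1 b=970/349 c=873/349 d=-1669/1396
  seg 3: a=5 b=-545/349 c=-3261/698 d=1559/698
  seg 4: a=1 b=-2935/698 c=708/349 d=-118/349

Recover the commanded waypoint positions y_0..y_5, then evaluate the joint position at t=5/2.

y_0 = S_0(0) = a_0 = -4
y_1 = S_1(0) = a_1 = -2
y_2 = S_2(0) = a_2 = -1
y_3 = S_3(0) = a_3 = 5
y_4 = S_4(0) = a_4 = 1
y_5 = S_4(2) = -2
t_q=5/2 is in segment 1 (τ=3/2); S_1(τ)=-41309/22336

y_0=-4 y_1=-2 y_2=-1 y_3=5 y_4=1 y_5=-2
S(5/2) = -41309/22336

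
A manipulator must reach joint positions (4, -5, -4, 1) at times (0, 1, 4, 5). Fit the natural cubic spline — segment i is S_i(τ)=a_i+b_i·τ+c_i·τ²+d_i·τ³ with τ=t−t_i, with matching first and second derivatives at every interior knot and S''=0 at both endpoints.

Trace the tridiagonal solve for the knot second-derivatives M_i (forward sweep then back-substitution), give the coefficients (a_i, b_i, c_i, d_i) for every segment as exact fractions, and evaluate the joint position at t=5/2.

  seg 0: a=4 b=-1667/165 c=0 d=182/165
  seg 1: a=-5 b=-1121/165 c=182/55 d=-14/45
  seg 2: a=-4 b=769/165 c=28/55 d=-28/165
S(5/2) = -387/44

Δ: Δ0=-9, Δ1=1/3, Δ2=5
row 1: diag=8, rhs=56; c'=3/8, d'=7
row 2: denom=8−3·3/8=55/8; d'=(28−3·7)/(55/8)=56/55
back: M2=56/55
back: M1=7−3/8·56/55=364/55
M: M0=0, M1=364/55, M2=56/55, M3=0
seg 0: a=4, c=M0/2=0, d=(M1−M0)/(6·1)=182/165, b=Δ0−h0·(2M0+M1)/6=-1667/165
seg 1: a=-5, c=M1/2=182/55, d=(M2−M1)/(6·3)=-14/45, b=Δ1−h1·(2M1+M2)/6=-1121/165
seg 2: a=-4, c=M2/2=28/55, d=(M3−M2)/(6·1)=-28/165, b=Δ2−h2·(2M2+M3)/6=769/165
t_q=5/2 → seg 1, τ=3/2; S=-5+-1121/165·τ+182/55·τ²+-14/45·τ³=-387/44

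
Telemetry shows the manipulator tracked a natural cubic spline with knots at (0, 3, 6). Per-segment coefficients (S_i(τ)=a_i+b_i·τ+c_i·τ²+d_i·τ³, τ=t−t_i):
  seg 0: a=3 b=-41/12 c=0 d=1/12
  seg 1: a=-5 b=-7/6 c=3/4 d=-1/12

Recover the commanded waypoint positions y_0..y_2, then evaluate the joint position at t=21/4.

y_0=3 y_1=-5 y_2=-4
S(21/4) = -1223/256

y_0 = S_0(0) = a_0 = 3
y_1 = S_1(0) = a_1 = -5
y_2 = S_1(3) = -4
t_q=21/4 is in segment 1 (τ=9/4); S_1(τ)=-1223/256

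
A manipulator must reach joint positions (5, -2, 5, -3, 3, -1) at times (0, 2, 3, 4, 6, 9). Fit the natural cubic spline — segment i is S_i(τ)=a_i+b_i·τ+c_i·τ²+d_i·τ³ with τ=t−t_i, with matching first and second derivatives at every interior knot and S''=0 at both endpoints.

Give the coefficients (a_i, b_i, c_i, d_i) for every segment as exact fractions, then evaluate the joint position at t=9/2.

  seg 0: a=5 b=-8032/921 c=0 d=9617/7368
  seg 1: a=-2 b=12787/1842 c=9617/1228 d=-28637/3684
  seg 2: a=5 b=-2635/3684 c=-4755/307 d=30223/3684
  seg 3: a=-3 b=-13043/1842 c=11203/1228 d=-1880/921
  seg 4: a=3 b=9055/1842 c=-3837/1228 d=1279/3684
S(9/2) = -22177/4912

Δ: Δ0=-7/2, Δ1=7, Δ2=-8, Δ3=3, Δ4=-4/3
row 1: diag=6, rhs=63; c'=1/6, d'=21/2
row 2: denom=4−1·1/6=23/6; d'=(-90−1·21/2)/(23/6)=-603/23
row 3: denom=6−1·6/23=132/23; d'=(66−1·-603/23)/(132/23)=707/44
row 4: denom=10−2·23/66=307/33; d'=(-26−2·707/44)/(307/33)=-3837/614
back: M4=-3837/614
back: M3=707/44−23/66·-3837/614=11203/614
back: M2=-603/23−6/23·11203/614=-9510/307
back: M1=21/2−1/6·-9510/307=9617/614
M: M0=0, M1=9617/614, M2=-9510/307, M3=11203/614, M4=-3837/614, M5=0
seg 0: a=5, c=M0/2=0, d=(M1−M0)/(6·2)=9617/7368, b=Δ0−h0·(2M0+M1)/6=-8032/921
seg 1: a=-2, c=M1/2=9617/1228, d=(M2−M1)/(6·1)=-28637/3684, b=Δ1−h1·(2M1+M2)/6=12787/1842
seg 2: a=5, c=M2/2=-4755/307, d=(M3−M2)/(6·1)=30223/3684, b=Δ2−h2·(2M2+M3)/6=-2635/3684
seg 3: a=-3, c=M3/2=11203/1228, d=(M4−M3)/(6·2)=-1880/921, b=Δ3−h3·(2M3+M4)/6=-13043/1842
seg 4: a=3, c=M4/2=-3837/1228, d=(M5−M4)/(6·3)=1279/3684, b=Δ4−h4·(2M4+M5)/6=9055/1842
t_q=9/2 → seg 3, τ=1/2; S=-3+-13043/1842·τ+11203/1228·τ²+-1880/921·τ³=-22177/4912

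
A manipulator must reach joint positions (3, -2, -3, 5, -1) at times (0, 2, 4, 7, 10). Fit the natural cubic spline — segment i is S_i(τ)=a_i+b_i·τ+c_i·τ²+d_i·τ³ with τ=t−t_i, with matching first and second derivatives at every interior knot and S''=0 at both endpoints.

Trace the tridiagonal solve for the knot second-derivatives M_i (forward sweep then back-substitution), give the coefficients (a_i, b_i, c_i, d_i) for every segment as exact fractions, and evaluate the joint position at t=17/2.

  seg 0: a=3 b=-292/105 c=0 d=59/840
  seg 1: a=-2 b=-407/210 c=59/140 d=25/168
  seg 2: a=-3 b=23/15 c=46/35 d=-59/189
  seg 3: a=5 b=104/105 c=-157/105 d=157/945
S(17/2) = 1031/280

Δ: Δ0=-5/2, Δ1=-1/2, Δ2=8/3, Δ3=-2
row 1: diag=8, rhs=12; c'=1/4, d'=3/2
row 2: denom=10−2·1/4=19/2; d'=(19−2·3/2)/(19/2)=32/19
row 3: denom=12−3·6/19=210/19; d'=(-28−3·32/19)/(210/19)=-314/105
back: M3=-314/105
back: M2=32/19−6/19·-314/105=92/35
back: M1=3/2−1/4·92/35=59/70
M: M0=0, M1=59/70, M2=92/35, M3=-314/105, M4=0
seg 0: a=3, c=M0/2=0, d=(M1−M0)/(6·2)=59/840, b=Δ0−h0·(2M0+M1)/6=-292/105
seg 1: a=-2, c=M1/2=59/140, d=(M2−M1)/(6·2)=25/168, b=Δ1−h1·(2M1+M2)/6=-407/210
seg 2: a=-3, c=M2/2=46/35, d=(M3−M2)/(6·3)=-59/189, b=Δ2−h2·(2M2+M3)/6=23/15
seg 3: a=5, c=M3/2=-157/105, d=(M4−M3)/(6·3)=157/945, b=Δ3−h3·(2M3+M4)/6=104/105
t_q=17/2 → seg 3, τ=3/2; S=5+104/105·τ+-157/105·τ²+157/945·τ³=1031/280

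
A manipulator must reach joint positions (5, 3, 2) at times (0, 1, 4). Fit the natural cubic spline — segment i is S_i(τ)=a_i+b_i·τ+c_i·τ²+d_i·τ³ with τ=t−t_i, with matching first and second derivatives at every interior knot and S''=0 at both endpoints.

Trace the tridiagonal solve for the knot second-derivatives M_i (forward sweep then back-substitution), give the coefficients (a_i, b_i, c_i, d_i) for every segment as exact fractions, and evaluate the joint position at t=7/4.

Δ: Δ0=-2, Δ1=-1/3
row 1: diag=8, rhs=10; c'=3/8, d'=5/4
back: M1=5/4
M: M0=0, M1=5/4, M2=0
seg 0: a=5, c=M0/2=0, d=(M1−M0)/(6·1)=5/24, b=Δ0−h0·(2M0+M1)/6=-53/24
seg 1: a=3, c=M1/2=5/8, d=(M2−M1)/(6·3)=-5/72, b=Δ1−h1·(2M1+M2)/6=-19/12
t_q=7/4 → seg 1, τ=3/4; S=3+-19/12·τ+5/8·τ²+-5/72·τ³=1093/512

  seg 0: a=5 b=-53/24 c=0 d=5/24
  seg 1: a=3 b=-19/12 c=5/8 d=-5/72
S(7/4) = 1093/512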